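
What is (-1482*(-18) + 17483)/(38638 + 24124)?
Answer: 44159/62762 ≈ 0.70359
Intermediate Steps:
(-1482*(-18) + 17483)/(38638 + 24124) = (26676 + 17483)/62762 = 44159*(1/62762) = 44159/62762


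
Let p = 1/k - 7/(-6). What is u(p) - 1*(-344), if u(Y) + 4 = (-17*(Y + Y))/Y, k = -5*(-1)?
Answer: 306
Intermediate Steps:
k = 5
p = 41/30 (p = 1/5 - 7/(-6) = 1*(1/5) - 7*(-1/6) = 1/5 + 7/6 = 41/30 ≈ 1.3667)
u(Y) = -38 (u(Y) = -4 + (-17*(Y + Y))/Y = -4 + (-34*Y)/Y = -4 - 34 = -38)
u(p) - 1*(-344) = -38 - 1*(-344) = -38 + 344 = 306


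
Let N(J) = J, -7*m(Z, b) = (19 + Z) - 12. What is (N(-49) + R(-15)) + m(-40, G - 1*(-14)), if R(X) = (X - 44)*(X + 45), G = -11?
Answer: -12700/7 ≈ -1814.3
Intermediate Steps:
R(X) = (-44 + X)*(45 + X)
m(Z, b) = -1 - Z/7 (m(Z, b) = -((19 + Z) - 12)/7 = -(7 + Z)/7 = -1 - Z/7)
(N(-49) + R(-15)) + m(-40, G - 1*(-14)) = (-49 + (-1980 - 15 + (-15)²)) + (-1 - ⅐*(-40)) = (-49 + (-1980 - 15 + 225)) + (-1 + 40/7) = (-49 - 1770) + 33/7 = -1819 + 33/7 = -12700/7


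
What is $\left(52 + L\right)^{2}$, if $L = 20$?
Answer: $5184$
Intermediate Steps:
$\left(52 + L\right)^{2} = \left(52 + 20\right)^{2} = 72^{2} = 5184$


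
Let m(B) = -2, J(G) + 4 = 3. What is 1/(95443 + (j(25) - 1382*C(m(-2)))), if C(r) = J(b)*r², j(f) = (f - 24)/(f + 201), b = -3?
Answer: 226/22819447 ≈ 9.9038e-6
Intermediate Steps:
J(G) = -1 (J(G) = -4 + 3 = -1)
j(f) = (-24 + f)/(201 + f)
C(r) = -r²
1/(95443 + (j(25) - 1382*C(m(-2)))) = 1/(95443 + ((-24 + 25)/(201 + 25) - 1382*(-1*(-2)²))) = 1/(95443 + (1/226 - 1382*(-1*4))) = 1/(95443 + ((1/226)*1 - 1382*(-4))) = 1/(95443 + (1/226 - 1*(-5528))) = 1/(95443 + (1/226 + 5528)) = 1/(95443 + 1249329/226) = 1/(22819447/226) = 226/22819447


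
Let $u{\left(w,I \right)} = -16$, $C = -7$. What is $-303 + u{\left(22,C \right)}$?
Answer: $-319$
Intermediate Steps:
$-303 + u{\left(22,C \right)} = -303 - 16 = -319$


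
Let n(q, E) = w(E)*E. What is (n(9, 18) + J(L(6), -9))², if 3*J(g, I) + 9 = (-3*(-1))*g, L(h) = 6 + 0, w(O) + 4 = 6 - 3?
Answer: 225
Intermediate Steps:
w(O) = -1 (w(O) = -4 + (6 - 3) = -4 + 3 = -1)
L(h) = 6
J(g, I) = -3 + g (J(g, I) = -3 + ((-3*(-1))*g)/3 = -3 + (3*g)/3 = -3 + g)
n(q, E) = -E
(n(9, 18) + J(L(6), -9))² = (-1*18 + (-3 + 6))² = (-18 + 3)² = (-15)² = 225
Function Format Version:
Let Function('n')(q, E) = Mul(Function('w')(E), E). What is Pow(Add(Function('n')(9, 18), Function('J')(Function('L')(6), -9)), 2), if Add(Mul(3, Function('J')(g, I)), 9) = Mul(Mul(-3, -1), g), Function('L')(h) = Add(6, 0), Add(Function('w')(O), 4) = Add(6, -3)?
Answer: 225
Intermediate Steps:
Function('w')(O) = -1 (Function('w')(O) = Add(-4, Add(6, -3)) = Add(-4, 3) = -1)
Function('L')(h) = 6
Function('J')(g, I) = Add(-3, g) (Function('J')(g, I) = Add(-3, Mul(Rational(1, 3), Mul(Mul(-3, -1), g))) = Add(-3, Mul(Rational(1, 3), Mul(3, g))) = Add(-3, g))
Function('n')(q, E) = Mul(-1, E)
Pow(Add(Function('n')(9, 18), Function('J')(Function('L')(6), -9)), 2) = Pow(Add(Mul(-1, 18), Add(-3, 6)), 2) = Pow(Add(-18, 3), 2) = Pow(-15, 2) = 225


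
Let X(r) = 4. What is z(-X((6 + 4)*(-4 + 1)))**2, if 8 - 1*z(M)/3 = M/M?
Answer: 441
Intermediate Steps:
z(M) = 21 (z(M) = 24 - 3*M/M = 24 - 3*1 = 24 - 3 = 21)
z(-X((6 + 4)*(-4 + 1)))**2 = 21**2 = 441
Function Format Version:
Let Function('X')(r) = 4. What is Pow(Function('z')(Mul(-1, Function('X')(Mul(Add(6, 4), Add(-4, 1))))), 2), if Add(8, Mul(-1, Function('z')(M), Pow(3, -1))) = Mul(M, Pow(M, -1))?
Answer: 441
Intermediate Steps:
Function('z')(M) = 21 (Function('z')(M) = Add(24, Mul(-3, Mul(M, Pow(M, -1)))) = Add(24, Mul(-3, 1)) = Add(24, -3) = 21)
Pow(Function('z')(Mul(-1, Function('X')(Mul(Add(6, 4), Add(-4, 1))))), 2) = Pow(21, 2) = 441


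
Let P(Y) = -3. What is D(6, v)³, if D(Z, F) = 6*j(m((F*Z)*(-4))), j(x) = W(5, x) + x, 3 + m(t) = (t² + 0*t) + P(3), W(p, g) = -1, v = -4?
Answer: 168690711527064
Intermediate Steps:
m(t) = -6 + t² (m(t) = -3 + ((t² + 0*t) - 3) = -3 + ((t² + 0) - 3) = -3 + (t² - 3) = -3 + (-3 + t²) = -6 + t²)
j(x) = -1 + x
D(Z, F) = -42 + 96*F²*Z² (D(Z, F) = 6*(-1 + (-6 + ((F*Z)*(-4))²)) = 6*(-1 + (-6 + (-4*F*Z)²)) = 6*(-1 + (-6 + 16*F²*Z²)) = 6*(-7 + 16*F²*Z²) = -42 + 96*F²*Z²)
D(6, v)³ = (-42 + 96*(-4)²*6²)³ = (-42 + 96*16*36)³ = (-42 + 55296)³ = 55254³ = 168690711527064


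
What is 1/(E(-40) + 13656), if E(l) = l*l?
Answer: 1/15256 ≈ 6.5548e-5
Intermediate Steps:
E(l) = l²
1/(E(-40) + 13656) = 1/((-40)² + 13656) = 1/(1600 + 13656) = 1/15256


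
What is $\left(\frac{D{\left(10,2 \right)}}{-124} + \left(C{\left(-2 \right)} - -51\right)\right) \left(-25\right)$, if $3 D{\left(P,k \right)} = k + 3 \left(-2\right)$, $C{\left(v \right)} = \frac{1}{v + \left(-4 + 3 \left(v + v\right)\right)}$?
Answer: $- \frac{710825}{558} \approx -1273.9$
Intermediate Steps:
$C{\left(v \right)} = \frac{1}{-4 + 7 v}$ ($C{\left(v \right)} = \frac{1}{v + \left(-4 + 3 \cdot 2 v\right)} = \frac{1}{v + \left(-4 + 6 v\right)} = \frac{1}{-4 + 7 v}$)
$D{\left(P,k \right)} = -2 + \frac{k}{3}$ ($D{\left(P,k \right)} = \frac{k + 3 \left(-2\right)}{3} = \frac{k - 6}{3} = \frac{-6 + k}{3} = -2 + \frac{k}{3}$)
$\left(\frac{D{\left(10,2 \right)}}{-124} + \left(C{\left(-2 \right)} - -51\right)\right) \left(-25\right) = \left(\frac{-2 + \frac{1}{3} \cdot 2}{-124} + \left(\frac{1}{-4 + 7 \left(-2\right)} - -51\right)\right) \left(-25\right) = \left(\left(-2 + \frac{2}{3}\right) \left(- \frac{1}{124}\right) + \left(\frac{1}{-4 - 14} + 51\right)\right) \left(-25\right) = \left(\left(- \frac{4}{3}\right) \left(- \frac{1}{124}\right) + \left(\frac{1}{-18} + 51\right)\right) \left(-25\right) = \left(\frac{1}{93} + \left(- \frac{1}{18} + 51\right)\right) \left(-25\right) = \left(\frac{1}{93} + \frac{917}{18}\right) \left(-25\right) = \frac{28433}{558} \left(-25\right) = - \frac{710825}{558}$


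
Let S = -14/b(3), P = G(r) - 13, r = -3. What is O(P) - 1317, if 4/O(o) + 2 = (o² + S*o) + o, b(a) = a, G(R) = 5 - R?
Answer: -40824/31 ≈ -1316.9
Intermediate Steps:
P = -5 (P = (5 - 1*(-3)) - 13 = (5 + 3) - 13 = 8 - 13 = -5)
S = -14/3 ≈ -4.6667
O(o) = 4/(-2 + o² - 11*o/3) (O(o) = 4/(-2 + ((o² - 14*o/3) + o)) = 4/(-2 + (o² - 11*o/3)) = 4/(-2 + o² - 11*o/3))
O(P) - 1317 = 12/(-6 - 11*(-5) + 3*(-5)²) - 1317 = 12/(-6 + 55 + 3*25) - 1317 = 12/(-6 + 55 + 75) - 1317 = 12/124 - 1317 = 12*(1/124) - 1317 = 3/31 - 1317 = -40824/31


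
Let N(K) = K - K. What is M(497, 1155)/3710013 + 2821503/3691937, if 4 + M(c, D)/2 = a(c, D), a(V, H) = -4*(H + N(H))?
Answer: 10433669776163/13697134265181 ≈ 0.76174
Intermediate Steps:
N(K) = 0
a(V, H) = -4*H (a(V, H) = -4*(H + 0) = -4*H)
M(c, D) = -8 - 8*D (M(c, D) = -8 + 2*(-4*D) = -8 - 8*D)
M(497, 1155)/3710013 + 2821503/3691937 = (-8 - 8*1155)/3710013 + 2821503/3691937 = (-8 - 9240)*(1/3710013) + 2821503*(1/3691937) = -9248*1/3710013 + 2821503/3691937 = -9248/3710013 + 2821503/3691937 = 10433669776163/13697134265181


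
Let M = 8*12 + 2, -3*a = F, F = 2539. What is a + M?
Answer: -2245/3 ≈ -748.33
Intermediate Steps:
a = -2539/3 (a = -1/3*2539 = -2539/3 ≈ -846.33)
M = 98 (M = 96 + 2 = 98)
a + M = -2539/3 + 98 = -2245/3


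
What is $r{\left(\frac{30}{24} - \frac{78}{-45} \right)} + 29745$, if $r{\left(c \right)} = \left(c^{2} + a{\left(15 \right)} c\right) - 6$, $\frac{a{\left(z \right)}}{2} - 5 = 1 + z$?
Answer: $\frac{107543521}{3600} \approx 29873.0$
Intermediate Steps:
$a{\left(z \right)} = 12 + 2 z$ ($a{\left(z \right)} = 10 + 2 \left(1 + z\right) = 10 + \left(2 + 2 z\right) = 12 + 2 z$)
$r{\left(c \right)} = -6 + c^{2} + 42 c$ ($r{\left(c \right)} = \left(c^{2} + \left(12 + 2 \cdot 15\right) c\right) - 6 = \left(c^{2} + \left(12 + 30\right) c\right) - 6 = \left(c^{2} + 42 c\right) - 6 = -6 + c^{2} + 42 c$)
$r{\left(\frac{30}{24} - \frac{78}{-45} \right)} + 29745 = \left(-6 + \left(\frac{30}{24} - \frac{78}{-45}\right)^{2} + 42 \left(\frac{30}{24} - \frac{78}{-45}\right)\right) + 29745 = \left(-6 + \left(30 \cdot \frac{1}{24} - - \frac{26}{15}\right)^{2} + 42 \left(30 \cdot \frac{1}{24} - - \frac{26}{15}\right)\right) + 29745 = \left(-6 + \left(\frac{5}{4} + \frac{26}{15}\right)^{2} + 42 \left(\frac{5}{4} + \frac{26}{15}\right)\right) + 29745 = \left(-6 + \left(\frac{179}{60}\right)^{2} + 42 \cdot \frac{179}{60}\right) + 29745 = \left(-6 + \frac{32041}{3600} + \frac{1253}{10}\right) + 29745 = \frac{461521}{3600} + 29745 = \frac{107543521}{3600}$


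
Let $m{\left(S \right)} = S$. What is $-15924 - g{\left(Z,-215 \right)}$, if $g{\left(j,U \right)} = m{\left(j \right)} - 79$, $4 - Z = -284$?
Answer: $-16133$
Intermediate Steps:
$Z = 288$ ($Z = 4 - -284 = 4 + 284 = 288$)
$g{\left(j,U \right)} = -79 + j$ ($g{\left(j,U \right)} = j - 79 = -79 + j$)
$-15924 - g{\left(Z,-215 \right)} = -15924 - \left(-79 + 288\right) = -15924 - 209 = -16133$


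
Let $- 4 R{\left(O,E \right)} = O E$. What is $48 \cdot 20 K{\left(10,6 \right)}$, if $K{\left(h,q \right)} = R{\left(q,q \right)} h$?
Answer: $-86400$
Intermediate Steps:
$R{\left(O,E \right)} = - \frac{E O}{4}$ ($R{\left(O,E \right)} = - \frac{O E}{4} = - \frac{E O}{4}$)
$K{\left(h,q \right)} = - \frac{h q^{2}}{4}$ ($K{\left(h,q \right)} = - \frac{q q}{4} h = - \frac{q^{2}}{4} h = - \frac{h q^{2}}{4}$)
$48 \cdot 20 K{\left(10,6 \right)} = 48 \cdot 20 \left(\left(- \frac{1}{4}\right) 10 \cdot 6^{2}\right) = 960 \left(\left(- \frac{1}{4}\right) 10 \cdot 36\right) = 960 \left(-90\right) = -86400$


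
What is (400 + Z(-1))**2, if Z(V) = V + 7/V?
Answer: 153664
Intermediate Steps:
(400 + Z(-1))**2 = (400 + (-1 + 7/(-1)))**2 = (400 + (-1 + 7*(-1)))**2 = (400 + (-1 - 7))**2 = (400 - 8)**2 = 392**2 = 153664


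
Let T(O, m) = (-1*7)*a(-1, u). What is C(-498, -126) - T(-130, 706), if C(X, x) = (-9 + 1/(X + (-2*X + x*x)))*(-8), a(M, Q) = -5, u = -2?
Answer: 302915/8187 ≈ 37.000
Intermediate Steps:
C(X, x) = 72 - 8/(x**2 - X) (C(X, x) = (-9 + 1/(X + (-2*X + x**2)))*(-8) = (-9 + 1/(X + (x**2 - 2*X)))*(-8) = (-9 + 1/(x**2 - X))*(-8) = 72 - 8/(x**2 - X))
T(O, m) = 35 (T(O, m) = -1*7*(-5) = -7*(-5) = 35)
C(-498, -126) - T(-130, 706) = 8*(1 - 9*(-126)**2 + 9*(-498))/(-498 - 1*(-126)**2) - 1*35 = 8*(1 - 9*15876 - 4482)/(-498 - 1*15876) - 35 = 8*(1 - 142884 - 4482)/(-498 - 15876) - 35 = 8*(-147365)/(-16374) - 35 = 8*(-1/16374)*(-147365) - 35 = 589460/8187 - 35 = 302915/8187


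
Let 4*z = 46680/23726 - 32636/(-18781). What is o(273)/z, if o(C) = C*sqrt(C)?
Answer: 60824127819*sqrt(273)/206377352 ≈ 4869.6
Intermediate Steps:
z = 206377352/222799003 (z = (46680/23726 - 32636/(-18781))/4 = (46680*(1/23726) - 32636*(-1/18781))/4 = (23340/11863 + 32636/18781)/4 = (1/4)*(825509408/222799003) = 206377352/222799003 ≈ 0.92629)
o(C) = C**(3/2)
o(273)/z = 273**(3/2)/(206377352/222799003) = (273*sqrt(273))*(222799003/206377352) = 60824127819*sqrt(273)/206377352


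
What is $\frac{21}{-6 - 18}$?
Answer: $- \frac{7}{8} \approx -0.875$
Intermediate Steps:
$\frac{21}{-6 - 18} = \frac{21}{-24} = 21 \left(- \frac{1}{24}\right) = - \frac{7}{8}$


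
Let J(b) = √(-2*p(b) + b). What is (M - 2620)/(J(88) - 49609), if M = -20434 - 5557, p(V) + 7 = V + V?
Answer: 1419363099/2461053131 + 143055*I*√10/2461053131 ≈ 0.57673 + 0.00018382*I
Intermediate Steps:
p(V) = -7 + 2*V (p(V) = -7 + (V + V) = -7 + 2*V)
J(b) = √(14 - 3*b) (J(b) = √(-2*(-7 + 2*b) + b) = √((14 - 4*b) + b) = √(14 - 3*b))
M = -25991
(M - 2620)/(J(88) - 49609) = (-25991 - 2620)/(√(14 - 3*88) - 49609) = -28611/(√(14 - 264) - 49609) = -28611/(√(-250) - 49609) = -28611/(5*I*√10 - 49609) = -28611/(-49609 + 5*I*√10)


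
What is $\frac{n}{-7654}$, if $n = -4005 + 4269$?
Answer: $- \frac{132}{3827} \approx -0.034492$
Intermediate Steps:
$n = 264$
$\frac{n}{-7654} = \frac{264}{-7654} = 264 \left(- \frac{1}{7654}\right) = - \frac{132}{3827}$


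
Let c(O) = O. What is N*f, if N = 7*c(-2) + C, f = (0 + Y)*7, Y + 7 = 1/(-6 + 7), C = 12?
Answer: 84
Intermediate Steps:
Y = -6 (Y = -7 + 1/(-6 + 7) = -7 + 1/1 = -7 + 1 = -6)
f = -42 (f = (0 - 6)*7 = -6*7 = -42)
N = -2 (N = 7*(-2) + 12 = -14 + 12 = -2)
N*f = -2*(-42) = 84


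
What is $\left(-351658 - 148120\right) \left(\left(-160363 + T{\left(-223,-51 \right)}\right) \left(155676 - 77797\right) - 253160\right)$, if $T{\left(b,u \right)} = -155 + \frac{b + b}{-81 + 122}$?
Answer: $\frac{256178879950789288}{41} \approx 6.2483 \cdot 10^{15}$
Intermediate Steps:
$T{\left(b,u \right)} = -155 + \frac{2 b}{41}$
$\left(-351658 - 148120\right) \left(\left(-160363 + T{\left(-223,-51 \right)}\right) \left(155676 - 77797\right) - 253160\right) = \left(-351658 - 148120\right) \left(\left(-160363 + \left(-155 + \frac{2}{41} \left(-223\right)\right)\right) \left(155676 - 77797\right) - 253160\right) = - 499778 \left(\left(-160363 - \frac{6801}{41}\right) 77879 - 253160\right) = - 499778 \left(\left(- \frac{6581684}{41}\right) 77879 - 253160\right) = - 499778 \left(- \frac{512574968236}{41} - 253160\right) = \left(-499778\right) \left(- \frac{512585347796}{41}\right) = \frac{256178879950789288}{41}$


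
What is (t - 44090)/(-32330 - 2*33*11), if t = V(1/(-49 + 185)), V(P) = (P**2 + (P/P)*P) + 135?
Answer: 812991543/611403776 ≈ 1.3297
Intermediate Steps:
V(P) = 135 + P + P**2 (V(P) = (P**2 + 1*P) + 135 = (P**2 + P) + 135 = (P + P**2) + 135 = 135 + P + P**2)
t = 2497097/18496 (t = 135 + 1/(-49 + 185) + (1/(-49 + 185))**2 = 135 + 1/136 + (1/136)**2 = 135 + 1/136 + 1/18496 = 2497097/18496 ≈ 135.01)
(t - 44090)/(-32330 - 2*33*11) = (2497097/18496 - 44090)/(-32330 - 2*33*11) = -812991543/(18496*(-32330 - 66*11)) = -812991543/(18496*(-32330 - 726)) = -812991543/18496/(-33056) = -812991543/18496*(-1/33056) = 812991543/611403776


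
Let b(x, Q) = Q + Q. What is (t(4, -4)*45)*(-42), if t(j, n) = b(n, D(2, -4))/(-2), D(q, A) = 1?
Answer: 1890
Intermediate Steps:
b(x, Q) = 2*Q
t(j, n) = -1 (t(j, n) = (2*1)/(-2) = 2*(-½) = -1)
(t(4, -4)*45)*(-42) = -1*45*(-42) = -45*(-42) = 1890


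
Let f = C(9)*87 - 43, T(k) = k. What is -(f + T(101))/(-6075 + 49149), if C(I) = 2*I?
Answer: -812/21537 ≈ -0.037703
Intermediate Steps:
f = 1523 (f = (2*9)*87 - 43 = 18*87 - 43 = 1566 - 43 = 1523)
-(f + T(101))/(-6075 + 49149) = -(1523 + 101)/(-6075 + 49149) = -1624/43074 = -1*812/21537 = -812/21537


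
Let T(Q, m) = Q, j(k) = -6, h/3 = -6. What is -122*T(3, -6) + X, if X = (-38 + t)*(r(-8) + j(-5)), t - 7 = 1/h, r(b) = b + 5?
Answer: -173/2 ≈ -86.500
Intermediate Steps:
h = -18 (h = 3*(-6) = -18)
r(b) = 5 + b
t = 125/18 (t = 7 + 1/(-18) = 7 - 1/18 = 125/18 ≈ 6.9444)
X = 559/2 (X = (-38 + 125/18)*((5 - 8) - 6) = -559*(-3 - 6)/18 = -559/18*(-9) = 559/2 ≈ 279.50)
-122*T(3, -6) + X = -122*3 + 559/2 = -366 + 559/2 = -173/2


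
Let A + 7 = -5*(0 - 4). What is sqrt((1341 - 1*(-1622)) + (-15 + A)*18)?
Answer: sqrt(2927) ≈ 54.102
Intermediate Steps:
A = 13 (A = -7 - 5*(0 - 4) = -7 - 5*(-4) = -7 + 20 = 13)
sqrt((1341 - 1*(-1622)) + (-15 + A)*18) = sqrt((1341 - 1*(-1622)) + (-15 + 13)*18) = sqrt((1341 + 1622) - 2*18) = sqrt(2963 - 36) = sqrt(2927)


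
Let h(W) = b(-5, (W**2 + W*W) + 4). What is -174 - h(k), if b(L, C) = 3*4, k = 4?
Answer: -186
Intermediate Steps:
b(L, C) = 12
h(W) = 12
-174 - h(k) = -174 - 1*12 = -174 - 12 = -186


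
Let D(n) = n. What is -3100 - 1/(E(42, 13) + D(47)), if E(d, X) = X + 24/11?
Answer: -2120411/684 ≈ -3100.0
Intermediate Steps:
E(d, X) = 24/11 + X (E(d, X) = X + 24*(1/11) = X + 24/11 = 24/11 + X)
-3100 - 1/(E(42, 13) + D(47)) = -3100 - 1/((24/11 + 13) + 47) = -3100 - 1/(167/11 + 47) = -3100 - 1/684/11 = -3100 - 1*11/684 = -3100 - 11/684 = -2120411/684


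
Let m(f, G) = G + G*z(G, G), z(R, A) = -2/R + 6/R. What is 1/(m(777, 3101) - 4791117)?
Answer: -1/4788012 ≈ -2.0885e-7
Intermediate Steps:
z(R, A) = 4/R
m(f, G) = 4 + G (m(f, G) = G + G*(4/G) = G + 4 = 4 + G)
1/(m(777, 3101) - 4791117) = 1/((4 + 3101) - 4791117) = 1/(3105 - 4791117) = 1/(-4788012) = -1/4788012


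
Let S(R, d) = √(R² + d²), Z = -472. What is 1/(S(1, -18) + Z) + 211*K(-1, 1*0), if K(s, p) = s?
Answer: -46939321/222459 - 5*√13/222459 ≈ -211.00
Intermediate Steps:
1/(S(1, -18) + Z) + 211*K(-1, 1*0) = 1/(√(1² + (-18)²) - 472) + 211*(-1) = 1/(√(1 + 324) - 472) - 211 = 1/(√325 - 472) - 211 = 1/(5*√13 - 472) - 211 = 1/(-472 + 5*√13) - 211 = -211 + 1/(-472 + 5*√13)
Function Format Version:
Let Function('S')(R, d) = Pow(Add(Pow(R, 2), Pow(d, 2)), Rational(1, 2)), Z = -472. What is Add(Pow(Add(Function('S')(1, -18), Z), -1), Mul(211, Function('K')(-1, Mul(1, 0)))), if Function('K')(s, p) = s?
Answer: Add(Rational(-46939321, 222459), Mul(Rational(-5, 222459), Pow(13, Rational(1, 2)))) ≈ -211.00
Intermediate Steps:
Add(Pow(Add(Function('S')(1, -18), Z), -1), Mul(211, Function('K')(-1, Mul(1, 0)))) = Add(Pow(Add(Pow(Add(Pow(1, 2), Pow(-18, 2)), Rational(1, 2)), -472), -1), Mul(211, -1)) = Add(Pow(Add(Pow(Add(1, 324), Rational(1, 2)), -472), -1), -211) = Add(Pow(Add(Pow(325, Rational(1, 2)), -472), -1), -211) = Add(Pow(Add(Mul(5, Pow(13, Rational(1, 2))), -472), -1), -211) = Add(Pow(Add(-472, Mul(5, Pow(13, Rational(1, 2)))), -1), -211) = Add(-211, Pow(Add(-472, Mul(5, Pow(13, Rational(1, 2)))), -1))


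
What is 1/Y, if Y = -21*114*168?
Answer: -1/402192 ≈ -2.4864e-6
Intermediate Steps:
Y = -402192 (Y = -2394*168 = -402192)
1/Y = 1/(-402192) = -1/402192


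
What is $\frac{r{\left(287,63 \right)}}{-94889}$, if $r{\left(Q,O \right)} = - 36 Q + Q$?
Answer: $\frac{10045}{94889} \approx 0.10586$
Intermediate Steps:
$r{\left(Q,O \right)} = - 35 Q$
$\frac{r{\left(287,63 \right)}}{-94889} = \frac{\left(-35\right) 287}{-94889} = \left(-10045\right) \left(- \frac{1}{94889}\right) = \frac{10045}{94889}$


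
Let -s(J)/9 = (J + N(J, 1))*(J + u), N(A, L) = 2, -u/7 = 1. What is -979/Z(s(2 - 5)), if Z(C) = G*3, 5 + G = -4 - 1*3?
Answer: 979/36 ≈ 27.194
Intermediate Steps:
u = -7 (u = -7*1 = -7)
G = -12 (G = -5 + (-4 - 1*3) = -5 + (-4 - 3) = -5 - 7 = -12)
s(J) = -9*(-7 + J)*(2 + J) (s(J) = -9*(J + 2)*(J - 7) = -9*(2 + J)*(-7 + J) = -9*(-7 + J)*(2 + J))
Z(C) = -36 (Z(C) = -12*3 = -36)
-979/Z(s(2 - 5)) = -979/(-36) = -979*(-1/36) = 979/36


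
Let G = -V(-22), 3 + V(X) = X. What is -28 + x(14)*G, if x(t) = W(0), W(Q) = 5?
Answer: 97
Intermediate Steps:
x(t) = 5
V(X) = -3 + X
G = 25 (G = -(-3 - 22) = -1*(-25) = 25)
-28 + x(14)*G = -28 + 5*25 = -28 + 125 = 97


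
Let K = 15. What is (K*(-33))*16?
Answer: -7920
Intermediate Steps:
(K*(-33))*16 = (15*(-33))*16 = -495*16 = -7920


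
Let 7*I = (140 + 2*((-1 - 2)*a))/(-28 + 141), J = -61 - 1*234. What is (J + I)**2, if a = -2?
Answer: 54378975249/625681 ≈ 86912.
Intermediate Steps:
J = -295 (J = -61 - 234 = -295)
I = 152/791 (I = ((140 + 2*((-1 - 2)*(-2)))/(-28 + 141))/7 = ((140 + 2*(-3*(-2)))/113)/7 = ((140 + 2*6)*(1/113))/7 = ((140 + 12)*(1/113))/7 = (152*(1/113))/7 = (1/7)*(152/113) = 152/791 ≈ 0.19216)
(J + I)**2 = (-295 + 152/791)**2 = (-233193/791)**2 = 54378975249/625681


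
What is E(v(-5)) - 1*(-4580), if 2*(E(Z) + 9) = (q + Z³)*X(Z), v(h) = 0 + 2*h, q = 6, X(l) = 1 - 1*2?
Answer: 5068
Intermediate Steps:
X(l) = -1 (X(l) = 1 - 2 = -1)
v(h) = 2*h
E(Z) = -12 - Z³/2 (E(Z) = -9 + ((6 + Z³)*(-1))/2 = -9 + (-6 - Z³)/2 = -9 + (-3 - Z³/2) = -12 - Z³/2)
E(v(-5)) - 1*(-4580) = (-12 - (2*(-5))³/2) - 1*(-4580) = (-12 - ½*(-10)³) + 4580 = (-12 - ½*(-1000)) + 4580 = (-12 + 500) + 4580 = 488 + 4580 = 5068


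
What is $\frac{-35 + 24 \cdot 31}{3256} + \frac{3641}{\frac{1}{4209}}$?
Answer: $\frac{49898099773}{3256} \approx 1.5325 \cdot 10^{7}$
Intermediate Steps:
$\frac{-35 + 24 \cdot 31}{3256} + \frac{3641}{\frac{1}{4209}} = \left(-35 + 744\right) \frac{1}{3256} + 3641 \frac{1}{\frac{1}{4209}} = 709 \cdot \frac{1}{3256} + 3641 \cdot 4209 = \frac{709}{3256} + 15324969 = \frac{49898099773}{3256}$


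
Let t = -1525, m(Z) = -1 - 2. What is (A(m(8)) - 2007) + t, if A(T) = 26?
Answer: -3506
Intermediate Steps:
m(Z) = -3
(A(m(8)) - 2007) + t = (26 - 2007) - 1525 = -1981 - 1525 = -3506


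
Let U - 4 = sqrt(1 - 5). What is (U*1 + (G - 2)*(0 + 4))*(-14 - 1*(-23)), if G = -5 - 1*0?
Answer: -216 + 18*I ≈ -216.0 + 18.0*I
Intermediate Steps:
G = -5 (G = -5 + 0 = -5)
U = 4 + 2*I (U = 4 + sqrt(1 - 5) = 4 + sqrt(-4) = 4 + 2*I ≈ 4.0 + 2.0*I)
(U*1 + (G - 2)*(0 + 4))*(-14 - 1*(-23)) = ((4 + 2*I)*1 + (-5 - 2)*(0 + 4))*(-14 - 1*(-23)) = ((4 + 2*I) - 7*4)*(-14 + 23) = ((4 + 2*I) - 28)*9 = (-24 + 2*I)*9 = -216 + 18*I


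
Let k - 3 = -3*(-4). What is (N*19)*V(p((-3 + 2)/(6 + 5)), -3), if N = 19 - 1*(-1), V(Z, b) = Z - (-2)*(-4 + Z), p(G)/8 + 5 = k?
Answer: 88160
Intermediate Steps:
k = 15 (k = 3 - 3*(-4) = 3 + 12 = 15)
p(G) = 80 (p(G) = -40 + 8*15 = -40 + 120 = 80)
V(Z, b) = -8 + 3*Z (V(Z, b) = Z - (8 - 2*Z) = Z + (-8 + 2*Z) = -8 + 3*Z)
N = 20 (N = 19 + 1 = 20)
(N*19)*V(p((-3 + 2)/(6 + 5)), -3) = (20*19)*(-8 + 3*80) = 380*(-8 + 240) = 380*232 = 88160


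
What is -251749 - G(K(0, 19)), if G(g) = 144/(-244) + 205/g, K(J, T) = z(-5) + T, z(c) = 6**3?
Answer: -721765192/2867 ≈ -2.5175e+5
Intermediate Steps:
z(c) = 216
K(J, T) = 216 + T
G(g) = -36/61 + 205/g (G(g) = 144*(-1/244) + 205/g = -36/61 + 205/g)
-251749 - G(K(0, 19)) = -251749 - (-36/61 + 205/(216 + 19)) = -251749 - (-36/61 + 205/235) = -251749 - (-36/61 + 205*(1/235)) = -251749 - (-36/61 + 41/47) = -251749 - 1*809/2867 = -251749 - 809/2867 = -721765192/2867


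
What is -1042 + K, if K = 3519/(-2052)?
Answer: -237967/228 ≈ -1043.7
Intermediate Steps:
K = -391/228 (K = 3519*(-1/2052) = -391/228 ≈ -1.7149)
-1042 + K = -1042 - 391/228 = -237967/228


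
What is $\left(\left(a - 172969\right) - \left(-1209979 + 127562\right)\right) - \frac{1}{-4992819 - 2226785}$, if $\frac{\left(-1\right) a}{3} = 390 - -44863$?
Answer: $\frac{5585728199157}{7219604} \approx 7.7369 \cdot 10^{5}$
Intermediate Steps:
$a = -135759$ ($a = - 3 \left(390 - -44863\right) = - 3 \left(390 + 44863\right) = \left(-3\right) 45253 = -135759$)
$\left(\left(a - 172969\right) - \left(-1209979 + 127562\right)\right) - \frac{1}{-4992819 - 2226785} = \left(\left(-135759 - 172969\right) - \left(-1209979 + 127562\right)\right) - \frac{1}{-4992819 - 2226785} = \left(-308728 - -1082417\right) - \frac{1}{-7219604} = \left(-308728 + 1082417\right) - - \frac{1}{7219604} = 773689 + \frac{1}{7219604} = \frac{5585728199157}{7219604}$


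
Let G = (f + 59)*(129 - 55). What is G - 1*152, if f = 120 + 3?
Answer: 13316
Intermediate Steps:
f = 123
G = 13468 (G = (123 + 59)*(129 - 55) = 182*74 = 13468)
G - 1*152 = 13468 - 1*152 = 13468 - 152 = 13316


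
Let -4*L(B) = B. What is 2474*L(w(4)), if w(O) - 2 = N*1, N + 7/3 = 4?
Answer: -13607/6 ≈ -2267.8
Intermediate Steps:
N = 5/3 (N = -7/3 + 4 = 5/3 ≈ 1.6667)
w(O) = 11/3 (w(O) = 2 + (5/3)*1 = 2 + 5/3 = 11/3)
L(B) = -B/4
2474*L(w(4)) = 2474*(-¼*11/3) = 2474*(-11/12) = -13607/6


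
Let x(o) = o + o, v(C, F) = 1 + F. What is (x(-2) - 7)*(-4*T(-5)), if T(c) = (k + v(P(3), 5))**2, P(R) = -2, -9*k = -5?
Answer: 153164/81 ≈ 1890.9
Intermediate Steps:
k = 5/9 (k = -1/9*(-5) = 5/9 ≈ 0.55556)
x(o) = 2*o
T(c) = 3481/81 (T(c) = (5/9 + (1 + 5))**2 = (5/9 + 6)**2 = (59/9)**2 = 3481/81)
(x(-2) - 7)*(-4*T(-5)) = (2*(-2) - 7)*(-4*3481/81) = (-4 - 7)*(-13924/81) = -11*(-13924/81) = 153164/81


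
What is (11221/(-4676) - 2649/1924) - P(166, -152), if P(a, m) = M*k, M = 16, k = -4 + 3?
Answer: 1963751/160654 ≈ 12.223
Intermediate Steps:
k = -1
P(a, m) = -16 (P(a, m) = 16*(-1) = -16)
(11221/(-4676) - 2649/1924) - P(166, -152) = (11221/(-4676) - 2649/1924) - 1*(-16) = (11221*(-1/4676) - 2649*1/1924) + 16 = (-1603/668 - 2649/1924) + 16 = -606713/160654 + 16 = 1963751/160654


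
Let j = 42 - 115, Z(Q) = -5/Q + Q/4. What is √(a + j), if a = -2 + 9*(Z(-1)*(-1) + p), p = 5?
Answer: I*√291/2 ≈ 8.5294*I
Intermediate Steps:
Z(Q) = -5/Q + Q/4 (Z(Q) = -5/Q + Q*(¼) = -5/Q + Q/4)
a = ¼ (a = -2 + 9*((-5/(-1) + (¼)*(-1))*(-1) + 5) = -2 + 9*((-5*(-1) - ¼)*(-1) + 5) = -2 + 9*((5 - ¼)*(-1) + 5) = -2 + 9*((19/4)*(-1) + 5) = -2 + 9*(-19/4 + 5) = -2 + 9*(¼) = -2 + 9/4 = ¼ ≈ 0.25000)
j = -73
√(a + j) = √(¼ - 73) = √(-291/4) = I*√291/2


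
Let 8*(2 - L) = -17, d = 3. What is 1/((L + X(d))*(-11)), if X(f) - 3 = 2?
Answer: -8/803 ≈ -0.0099626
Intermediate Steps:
L = 33/8 (L = 2 - ⅛*(-17) = 2 + 17/8 = 33/8 ≈ 4.1250)
X(f) = 5 (X(f) = 3 + 2 = 5)
1/((L + X(d))*(-11)) = 1/((33/8 + 5)*(-11)) = 1/((73/8)*(-11)) = 1/(-803/8) = -8/803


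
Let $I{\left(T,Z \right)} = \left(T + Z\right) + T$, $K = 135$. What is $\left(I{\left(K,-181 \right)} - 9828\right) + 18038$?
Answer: $8299$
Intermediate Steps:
$I{\left(T,Z \right)} = Z + 2 T$
$\left(I{\left(K,-181 \right)} - 9828\right) + 18038 = \left(\left(-181 + 2 \cdot 135\right) - 9828\right) + 18038 = \left(\left(-181 + 270\right) - 9828\right) + 18038 = \left(89 - 9828\right) + 18038 = -9739 + 18038 = 8299$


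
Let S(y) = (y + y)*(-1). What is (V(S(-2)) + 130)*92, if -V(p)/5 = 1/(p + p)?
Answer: 23805/2 ≈ 11903.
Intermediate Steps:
S(y) = -2*y (S(y) = (2*y)*(-1) = -2*y)
V(p) = -5/(2*p) (V(p) = -5/(p + p) = -5*1/(2*p) = -5/(2*p))
(V(S(-2)) + 130)*92 = (-5/(2*((-2*(-2)))) + 130)*92 = (-5/2/4 + 130)*92 = (-5/2*¼ + 130)*92 = (-5/8 + 130)*92 = (1035/8)*92 = 23805/2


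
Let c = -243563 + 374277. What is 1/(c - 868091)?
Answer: -1/737377 ≈ -1.3562e-6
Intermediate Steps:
c = 130714
1/(c - 868091) = 1/(130714 - 868091) = 1/(-737377) = -1/737377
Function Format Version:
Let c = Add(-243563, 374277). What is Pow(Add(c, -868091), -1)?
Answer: Rational(-1, 737377) ≈ -1.3562e-6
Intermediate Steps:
c = 130714
Pow(Add(c, -868091), -1) = Pow(Add(130714, -868091), -1) = Pow(-737377, -1) = Rational(-1, 737377)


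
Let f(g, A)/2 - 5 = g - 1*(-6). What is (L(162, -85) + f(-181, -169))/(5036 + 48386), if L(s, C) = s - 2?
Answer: -90/26711 ≈ -0.0033694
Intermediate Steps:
L(s, C) = -2 + s
f(g, A) = 22 + 2*g (f(g, A) = 10 + 2*(g - 1*(-6)) = 10 + 2*(g + 6) = 10 + 2*(6 + g) = 10 + (12 + 2*g) = 22 + 2*g)
(L(162, -85) + f(-181, -169))/(5036 + 48386) = ((-2 + 162) + (22 + 2*(-181)))/(5036 + 48386) = (160 + (22 - 362))/53422 = (160 - 340)*(1/53422) = -180*1/53422 = -90/26711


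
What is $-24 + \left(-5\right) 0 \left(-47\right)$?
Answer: $-24$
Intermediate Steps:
$-24 + \left(-5\right) 0 \left(-47\right) = -24 + 0 \left(-47\right) = -24 + 0 = -24$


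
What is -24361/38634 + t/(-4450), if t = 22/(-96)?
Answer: -289060257/458456800 ≈ -0.63051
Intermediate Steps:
t = -11/48 (t = 22*(-1/96) = -11/48 ≈ -0.22917)
-24361/38634 + t/(-4450) = -24361/38634 - 11/48/(-4450) = -24361*1/38634 - 11/48*(-1/4450) = -24361/38634 + 11/213600 = -289060257/458456800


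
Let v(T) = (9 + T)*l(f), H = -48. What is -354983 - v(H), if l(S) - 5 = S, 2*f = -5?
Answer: -709771/2 ≈ -3.5489e+5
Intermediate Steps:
f = -5/2 (f = (1/2)*(-5) = -5/2 ≈ -2.5000)
l(S) = 5 + S
v(T) = 45/2 + 5*T/2 (v(T) = (9 + T)*(5 - 5/2) = (9 + T)*(5/2) = 45/2 + 5*T/2)
-354983 - v(H) = -354983 - (45/2 + (5/2)*(-48)) = -354983 - (45/2 - 120) = -354983 - 1*(-195/2) = -354983 + 195/2 = -709771/2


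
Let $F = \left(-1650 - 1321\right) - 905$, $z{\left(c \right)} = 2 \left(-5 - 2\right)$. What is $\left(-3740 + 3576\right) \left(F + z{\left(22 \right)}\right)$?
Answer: $637960$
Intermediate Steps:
$z{\left(c \right)} = -14$ ($z{\left(c \right)} = 2 \left(-7\right) = -14$)
$F = -3876$ ($F = \left(-1650 - 1321\right) - 905 = -2971 - 905 = -3876$)
$\left(-3740 + 3576\right) \left(F + z{\left(22 \right)}\right) = \left(-3740 + 3576\right) \left(-3876 - 14\right) = \left(-164\right) \left(-3890\right) = 637960$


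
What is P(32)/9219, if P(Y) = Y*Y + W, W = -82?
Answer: 314/3073 ≈ 0.10218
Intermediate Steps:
P(Y) = -82 + Y**2 (P(Y) = Y*Y - 82 = Y**2 - 82 = -82 + Y**2)
P(32)/9219 = (-82 + 32**2)/9219 = (-82 + 1024)*(1/9219) = 942*(1/9219) = 314/3073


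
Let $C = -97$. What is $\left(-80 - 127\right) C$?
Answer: $20079$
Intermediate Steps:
$\left(-80 - 127\right) C = \left(-80 - 127\right) \left(-97\right) = \left(-207\right) \left(-97\right) = 20079$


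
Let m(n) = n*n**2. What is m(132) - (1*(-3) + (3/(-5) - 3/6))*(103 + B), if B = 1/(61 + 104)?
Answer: 1897822018/825 ≈ 2.3004e+6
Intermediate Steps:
B = 1/165 ≈ 0.0060606
m(n) = n**3
m(132) - (1*(-3) + (3/(-5) - 3/6))*(103 + B) = 132**3 - (1*(-3) + (3/(-5) - 3/6))*(103 + 1/165) = 2299968 - (-3 + (3*(-1/5) - 3*1/6))*16996/165 = 2299968 - (-3 + (-3/5 - 1/2))*16996/165 = 2299968 - (-3 - 11/10)*16996/165 = 2299968 - (-41)*16996/(10*165) = 2299968 - 1*(-348418/825) = 2299968 + 348418/825 = 1897822018/825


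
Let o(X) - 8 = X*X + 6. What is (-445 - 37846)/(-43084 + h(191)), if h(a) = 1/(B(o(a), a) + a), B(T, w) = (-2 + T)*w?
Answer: 266901825014/300310731735 ≈ 0.88875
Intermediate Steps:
o(X) = 14 + X**2 (o(X) = 8 + (X*X + 6) = 8 + (X**2 + 6) = 8 + (6 + X**2) = 14 + X**2)
B(T, w) = w*(-2 + T)
h(a) = 1/(a + a*(12 + a**2)) (h(a) = 1/(a*(-2 + (14 + a**2)) + a) = 1/(a*(12 + a**2) + a) = 1/(a + a*(12 + a**2)))
(-445 - 37846)/(-43084 + h(191)) = (-445 - 37846)/(-43084 + 1/(191*(13 + 191**2))) = -38291/(-43084 + 1/(191*(13 + 36481))) = -38291/(-43084 + (1/191)/36494) = -38291/(-43084 + (1/191)*(1/36494)) = -38291/(-43084 + 1/6970354) = -38291/(-300310731735/6970354) = -38291*(-6970354/300310731735) = 266901825014/300310731735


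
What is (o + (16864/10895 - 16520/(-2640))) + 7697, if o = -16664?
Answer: -6442288031/719070 ≈ -8959.2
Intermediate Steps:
(o + (16864/10895 - 16520/(-2640))) + 7697 = (-16664 + (16864/10895 - 16520/(-2640))) + 7697 = (-16664 + (16864*(1/10895) - 16520*(-1/2640))) + 7697 = (-16664 + (16864/10895 + 413/66)) + 7697 = (-16664 + 5612659/719070) + 7697 = -11976969821/719070 + 7697 = -6442288031/719070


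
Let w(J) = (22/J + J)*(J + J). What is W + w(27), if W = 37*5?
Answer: 1687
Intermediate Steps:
w(J) = 2*J*(J + 22/J) (w(J) = (J + 22/J)*(2*J) = 2*J*(J + 22/J))
W = 185
W + w(27) = 185 + (44 + 2*27²) = 185 + (44 + 2*729) = 185 + (44 + 1458) = 185 + 1502 = 1687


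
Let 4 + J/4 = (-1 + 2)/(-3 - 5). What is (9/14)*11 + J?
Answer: -66/7 ≈ -9.4286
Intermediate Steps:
J = -33/2 (J = -16 + 4*((-1 + 2)/(-3 - 5)) = -16 + 4*(1/(-8)) = -16 + 4*(1*(-⅛)) = -16 + 4*(-⅛) = -16 - ½ = -33/2 ≈ -16.500)
(9/14)*11 + J = (9/14)*11 - 33/2 = 99/14 - 33/2 = -66/7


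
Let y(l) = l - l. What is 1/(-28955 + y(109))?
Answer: -1/28955 ≈ -3.4536e-5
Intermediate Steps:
y(l) = 0
1/(-28955 + y(109)) = 1/(-28955 + 0) = 1/(-28955) = -1/28955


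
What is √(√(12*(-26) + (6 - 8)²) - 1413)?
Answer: √(-1413 + 2*I*√77) ≈ 0.2334 + 37.591*I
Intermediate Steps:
√(√(12*(-26) + (6 - 8)²) - 1413) = √(√(-312 + (-2)²) - 1413) = √(√(-312 + 4) - 1413) = √(√(-308) - 1413) = √(2*I*√77 - 1413) = √(-1413 + 2*I*√77)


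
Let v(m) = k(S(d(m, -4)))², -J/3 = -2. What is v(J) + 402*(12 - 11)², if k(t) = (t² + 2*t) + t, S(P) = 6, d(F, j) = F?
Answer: 3318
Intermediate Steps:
J = 6 (J = -3*(-2) = 6)
k(t) = t² + 3*t
v(m) = 2916 (v(m) = (6*(3 + 6))² = (6*9)² = 54² = 2916)
v(J) + 402*(12 - 11)² = 2916 + 402*(12 - 11)² = 2916 + 402*1² = 2916 + 402*1 = 2916 + 402 = 3318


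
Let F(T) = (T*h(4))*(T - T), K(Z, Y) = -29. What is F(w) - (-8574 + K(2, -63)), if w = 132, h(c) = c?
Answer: 8603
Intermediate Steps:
F(T) = 0 (F(T) = (T*4)*(T - T) = (4*T)*0 = 0)
F(w) - (-8574 + K(2, -63)) = 0 - (-8574 - 29) = 0 - 1*(-8603) = 0 + 8603 = 8603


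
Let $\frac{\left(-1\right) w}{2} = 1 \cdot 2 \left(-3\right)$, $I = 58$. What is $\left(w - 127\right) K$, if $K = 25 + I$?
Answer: $-9545$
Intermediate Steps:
$w = 12$ ($w = - 2 \cdot 1 \cdot 2 \left(-3\right) = - 2 \cdot 2 \left(-3\right) = \left(-2\right) \left(-6\right) = 12$)
$K = 83$ ($K = 25 + 58 = 83$)
$\left(w - 127\right) K = \left(12 - 127\right) 83 = \left(-115\right) 83 = -9545$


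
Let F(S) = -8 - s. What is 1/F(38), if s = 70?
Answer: -1/78 ≈ -0.012821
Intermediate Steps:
F(S) = -78 (F(S) = -8 - 1*70 = -8 - 70 = -78)
1/F(38) = 1/(-78) = -1/78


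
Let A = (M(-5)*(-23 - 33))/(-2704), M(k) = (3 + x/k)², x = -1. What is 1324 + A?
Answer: 5594796/4225 ≈ 1324.2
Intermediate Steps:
M(k) = (3 - 1/k)²
A = 896/4225 (A = (((-1 + 3*(-5))²/(-5)²)*(-23 - 33))/(-2704) = (((-1 - 15)²/25)*(-56))*(-1/2704) = (((1/25)*(-16)²)*(-56))*(-1/2704) = (((1/25)*256)*(-56))*(-1/2704) = ((256/25)*(-56))*(-1/2704) = -14336/25*(-1/2704) = 896/4225 ≈ 0.21207)
1324 + A = 1324 + 896/4225 = 5594796/4225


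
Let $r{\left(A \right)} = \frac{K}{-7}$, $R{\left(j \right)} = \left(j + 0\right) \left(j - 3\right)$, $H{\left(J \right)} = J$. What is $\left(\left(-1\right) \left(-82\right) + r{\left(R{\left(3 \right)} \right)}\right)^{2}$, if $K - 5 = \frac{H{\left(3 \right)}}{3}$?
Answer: $\frac{322624}{49} \approx 6584.2$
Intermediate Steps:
$R{\left(j \right)} = j \left(-3 + j\right)$
$K = 6$ ($K = 5 + \frac{3}{3} = 5 + 3 \cdot \frac{1}{3} = 5 + 1 = 6$)
$r{\left(A \right)} = - \frac{6}{7}$ ($r{\left(A \right)} = \frac{6}{-7} = 6 \left(- \frac{1}{7}\right) = - \frac{6}{7}$)
$\left(\left(-1\right) \left(-82\right) + r{\left(R{\left(3 \right)} \right)}\right)^{2} = \left(\left(-1\right) \left(-82\right) - \frac{6}{7}\right)^{2} = \left(82 - \frac{6}{7}\right)^{2} = \left(\frac{568}{7}\right)^{2} = \frac{322624}{49}$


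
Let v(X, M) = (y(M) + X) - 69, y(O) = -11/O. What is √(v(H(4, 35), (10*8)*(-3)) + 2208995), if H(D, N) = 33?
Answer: √7952252565/60 ≈ 1486.3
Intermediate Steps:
v(X, M) = -69 + X - 11/M (v(X, M) = (-11/M + X) - 69 = (X - 11/M) - 69 = -69 + X - 11/M)
√(v(H(4, 35), (10*8)*(-3)) + 2208995) = √((-69 + 33 - 11/((10*8)*(-3))) + 2208995) = √((-69 + 33 - 11/(80*(-3))) + 2208995) = √((-69 + 33 - 11/(-240)) + 2208995) = √((-69 + 33 - 11*(-1/240)) + 2208995) = √((-69 + 33 + 11/240) + 2208995) = √(-8629/240 + 2208995) = √(530150171/240) = √7952252565/60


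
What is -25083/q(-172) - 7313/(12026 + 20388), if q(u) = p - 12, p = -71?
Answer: 812433383/2690362 ≈ 301.98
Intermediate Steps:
q(u) = -83 (q(u) = -71 - 12 = -83)
-25083/q(-172) - 7313/(12026 + 20388) = -25083/(-83) - 7313/(12026 + 20388) = -25083*(-1/83) - 7313/32414 = 25083/83 - 7313*1/32414 = 25083/83 - 7313/32414 = 812433383/2690362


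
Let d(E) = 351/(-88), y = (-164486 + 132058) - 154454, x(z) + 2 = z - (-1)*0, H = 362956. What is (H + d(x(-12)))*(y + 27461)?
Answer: -5091871189117/88 ≈ -5.7862e+10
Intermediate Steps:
x(z) = -2 + z (x(z) = -2 + (z - (-1)*0) = -2 + (z - 1*0) = -2 + (z + 0) = -2 + z)
y = -186882 (y = -32428 - 154454 = -186882)
d(E) = -351/88 (d(E) = 351*(-1/88) = -351/88)
(H + d(x(-12)))*(y + 27461) = (362956 - 351/88)*(-186882 + 27461) = (31939777/88)*(-159421) = -5091871189117/88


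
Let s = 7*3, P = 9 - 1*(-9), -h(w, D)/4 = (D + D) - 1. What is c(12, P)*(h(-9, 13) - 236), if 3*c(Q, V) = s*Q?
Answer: -28224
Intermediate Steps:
h(w, D) = 4 - 8*D (h(w, D) = -4*((D + D) - 1) = -4*(2*D - 1) = -4*(-1 + 2*D) = 4 - 8*D)
P = 18 (P = 9 + 9 = 18)
s = 21
c(Q, V) = 7*Q (c(Q, V) = (21*Q)/3 = 7*Q)
c(12, P)*(h(-9, 13) - 236) = (7*12)*((4 - 8*13) - 236) = 84*((4 - 104) - 236) = 84*(-100 - 236) = 84*(-336) = -28224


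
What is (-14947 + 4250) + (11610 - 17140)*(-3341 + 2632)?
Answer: 3910073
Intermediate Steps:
(-14947 + 4250) + (11610 - 17140)*(-3341 + 2632) = -10697 - 5530*(-709) = -10697 + 3920770 = 3910073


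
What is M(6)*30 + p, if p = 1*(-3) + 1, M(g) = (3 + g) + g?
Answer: 448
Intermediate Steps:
M(g) = 3 + 2*g
p = -2 (p = -3 + 1 = -2)
M(6)*30 + p = (3 + 2*6)*30 - 2 = (3 + 12)*30 - 2 = 15*30 - 2 = 450 - 2 = 448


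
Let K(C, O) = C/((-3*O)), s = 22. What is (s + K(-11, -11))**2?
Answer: 4225/9 ≈ 469.44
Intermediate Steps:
K(C, O) = -C/(3*O) (K(C, O) = C*(-1/(3*O)) = -C/(3*O))
(s + K(-11, -11))**2 = (22 - 1/3*(-11)/(-11))**2 = (22 - 1/3*(-11)*(-1/11))**2 = (22 - 1/3)**2 = (65/3)**2 = 4225/9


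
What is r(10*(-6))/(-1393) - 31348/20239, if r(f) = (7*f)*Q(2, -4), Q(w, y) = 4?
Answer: -1380892/4027561 ≈ -0.34286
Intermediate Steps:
r(f) = 28*f (r(f) = (7*f)*4 = 28*f)
r(10*(-6))/(-1393) - 31348/20239 = (28*(10*(-6)))/(-1393) - 31348/20239 = (28*(-60))*(-1/1393) - 31348*1/20239 = -1680*(-1/1393) - 31348/20239 = 240/199 - 31348/20239 = -1380892/4027561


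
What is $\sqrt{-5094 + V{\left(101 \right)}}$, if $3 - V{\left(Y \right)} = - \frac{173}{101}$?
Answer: $\frac{i \sqrt{51915818}}{101} \approx 71.339 i$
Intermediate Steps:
$V{\left(Y \right)} = \frac{476}{101}$ ($V{\left(Y \right)} = 3 - - \frac{173}{101} = 3 + \frac{173}{101} = \frac{476}{101}$)
$\sqrt{-5094 + V{\left(101 \right)}} = \sqrt{-5094 + \frac{476}{101}} = \sqrt{- \frac{514018}{101}} = \frac{i \sqrt{51915818}}{101}$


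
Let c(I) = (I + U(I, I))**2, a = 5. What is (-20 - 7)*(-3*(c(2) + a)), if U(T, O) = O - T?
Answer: 729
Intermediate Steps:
c(I) = I**2 (c(I) = (I + (I - I))**2 = (I + 0)**2 = I**2)
(-20 - 7)*(-3*(c(2) + a)) = (-20 - 7)*(-3*(2**2 + 5)) = -(-81)*(4 + 5) = -(-81)*9 = -27*(-27) = 729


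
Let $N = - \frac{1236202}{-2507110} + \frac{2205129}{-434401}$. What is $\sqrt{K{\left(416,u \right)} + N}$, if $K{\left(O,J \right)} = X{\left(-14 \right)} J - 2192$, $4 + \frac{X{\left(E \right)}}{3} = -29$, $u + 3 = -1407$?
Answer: $\frac{2 \sqrt{10185312361288202379861707945}}{544545545555} \approx 370.67$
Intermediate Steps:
$u = -1410$ ($u = -3 - 1407 = -1410$)
$X{\left(E \right)} = -99$ ($X{\left(E \right)} = -12 + 3 \left(-29\right) = -12 - 87 = -99$)
$K{\left(O,J \right)} = -2192 - 99 J$ ($K{\left(O,J \right)} = - 99 J - 2192 = -2192 - 99 J$)
$N = - \frac{2495746791094}{544545545555}$ ($N = \left(-1236202\right) \left(- \frac{1}{2507110}\right) + 2205129 \left(- \frac{1}{434401}\right) = \frac{618101}{1253555} - \frac{2205129}{434401} = - \frac{2495746791094}{544545545555} \approx -4.5832$)
$\sqrt{K{\left(416,u \right)} + N} = \sqrt{\left(-2192 - -139590\right) - \frac{2495746791094}{544545545555}} = \sqrt{\left(-2192 + 139590\right) - \frac{2495746791094}{544545545555}} = \sqrt{137398 - \frac{2495746791094}{544545545555}} = \sqrt{\frac{74816973121374796}{544545545555}} = \frac{2 \sqrt{10185312361288202379861707945}}{544545545555}$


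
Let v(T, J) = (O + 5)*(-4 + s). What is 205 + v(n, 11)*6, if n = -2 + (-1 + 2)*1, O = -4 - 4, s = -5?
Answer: 367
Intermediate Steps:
O = -8
n = -1 (n = -2 + 1*1 = -2 + 1 = -1)
v(T, J) = 27 (v(T, J) = (-8 + 5)*(-4 - 5) = -3*(-9) = 27)
205 + v(n, 11)*6 = 205 + 27*6 = 205 + 162 = 367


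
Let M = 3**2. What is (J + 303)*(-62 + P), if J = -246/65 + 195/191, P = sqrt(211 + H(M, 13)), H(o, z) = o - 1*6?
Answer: -231100908/12415 + 3727434*sqrt(214)/12415 ≈ -14223.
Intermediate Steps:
M = 9
H(o, z) = -6 + o (H(o, z) = o - 6 = -6 + o)
P = sqrt(214) (P = sqrt(211 + (-6 + 9)) = sqrt(211 + 3) = sqrt(214) ≈ 14.629)
J = -34311/12415 (J = -246*1/65 + 195*(1/191) = -246/65 + 195/191 = -34311/12415 ≈ -2.7637)
(J + 303)*(-62 + P) = (-34311/12415 + 303)*(-62 + sqrt(214)) = 3727434*(-62 + sqrt(214))/12415 = -231100908/12415 + 3727434*sqrt(214)/12415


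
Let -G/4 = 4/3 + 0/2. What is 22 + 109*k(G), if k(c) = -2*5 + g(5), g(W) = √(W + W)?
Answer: -1068 + 109*√10 ≈ -723.31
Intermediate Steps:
g(W) = √2*√W (g(W) = √(2*W) = √2*√W)
G = -16/3 (G = -4*(4/3 + 0/2) = -4*(4*(⅓) + 0*(½)) = -4*(4/3 + 0) = -4*4/3 = -16/3 ≈ -5.3333)
k(c) = -10 + √10 (k(c) = -2*5 + √2*√5 = -10 + √10)
22 + 109*k(G) = 22 + 109*(-10 + √10) = 22 + (-1090 + 109*√10) = -1068 + 109*√10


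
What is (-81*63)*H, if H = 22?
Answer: -112266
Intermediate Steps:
(-81*63)*H = -81*63*22 = -5103*22 = -112266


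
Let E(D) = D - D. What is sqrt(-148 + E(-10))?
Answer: 2*I*sqrt(37) ≈ 12.166*I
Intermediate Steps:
E(D) = 0
sqrt(-148 + E(-10)) = sqrt(-148 + 0) = sqrt(-148) = 2*I*sqrt(37)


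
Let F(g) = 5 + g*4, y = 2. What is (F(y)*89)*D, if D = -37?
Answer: -42809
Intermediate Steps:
F(g) = 5 + 4*g
(F(y)*89)*D = ((5 + 4*2)*89)*(-37) = ((5 + 8)*89)*(-37) = (13*89)*(-37) = 1157*(-37) = -42809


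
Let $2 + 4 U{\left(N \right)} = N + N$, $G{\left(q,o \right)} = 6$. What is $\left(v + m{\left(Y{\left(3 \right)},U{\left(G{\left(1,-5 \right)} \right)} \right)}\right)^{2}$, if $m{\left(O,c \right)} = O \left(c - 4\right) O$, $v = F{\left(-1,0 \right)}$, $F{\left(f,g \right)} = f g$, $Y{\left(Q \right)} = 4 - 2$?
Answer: $36$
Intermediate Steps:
$Y{\left(Q \right)} = 2$ ($Y{\left(Q \right)} = 4 - 2 = 2$)
$v = 0$ ($v = \left(-1\right) 0 = 0$)
$U{\left(N \right)} = - \frac{1}{2} + \frac{N}{2}$ ($U{\left(N \right)} = - \frac{1}{2} + \frac{N + N}{4} = - \frac{1}{2} + \frac{2 N}{4} = - \frac{1}{2} + \frac{N}{2}$)
$m{\left(O,c \right)} = O^{2} \left(-4 + c\right)$ ($m{\left(O,c \right)} = O \left(-4 + c\right) O = O^{2} \left(-4 + c\right)$)
$\left(v + m{\left(Y{\left(3 \right)},U{\left(G{\left(1,-5 \right)} \right)} \right)}\right)^{2} = \left(0 + 2^{2} \left(-4 + \left(- \frac{1}{2} + \frac{1}{2} \cdot 6\right)\right)\right)^{2} = \left(0 + 4 \left(-4 + \left(- \frac{1}{2} + 3\right)\right)\right)^{2} = \left(0 + 4 \left(-4 + \frac{5}{2}\right)\right)^{2} = \left(0 + 4 \left(- \frac{3}{2}\right)\right)^{2} = \left(0 - 6\right)^{2} = \left(-6\right)^{2} = 36$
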